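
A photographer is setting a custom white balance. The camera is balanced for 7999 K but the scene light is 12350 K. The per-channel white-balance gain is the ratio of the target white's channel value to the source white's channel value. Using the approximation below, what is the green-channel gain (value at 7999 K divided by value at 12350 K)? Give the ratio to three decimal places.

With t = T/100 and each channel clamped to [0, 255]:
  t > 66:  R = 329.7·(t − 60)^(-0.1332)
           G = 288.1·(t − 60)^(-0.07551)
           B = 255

At 12350 K (t = 123.5):
  G = 288.1·(123.5 − 60)^(-0.07551) = 288.1·63.5^(-0.07551) = 288.1·0.73092 = 210.579.
At 7999 K (t = 79.99):
  G = 288.1·(79.99 − 60)^(-0.07551) = 288.1·19.99^(-0.07551) = 288.1·0.79758 = 229.784.
Gain = 229.784 / 210.579 = 1.0912 → 1.091.

1.091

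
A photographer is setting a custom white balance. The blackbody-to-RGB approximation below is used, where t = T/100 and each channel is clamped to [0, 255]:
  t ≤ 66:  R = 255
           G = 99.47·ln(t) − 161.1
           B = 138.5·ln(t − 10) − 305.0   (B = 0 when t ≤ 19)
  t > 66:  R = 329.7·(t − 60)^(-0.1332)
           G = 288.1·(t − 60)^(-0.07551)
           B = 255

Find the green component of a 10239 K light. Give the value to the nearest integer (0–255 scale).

217

t = 10239/100 = 102.39; the t > 66 branch applies.
G = 288.1·(102.39 − 60)^(-0.07551) = 288.1·42.39^(-0.07551) = 288.1·0.75357 = 217.104.
Rounded: 217.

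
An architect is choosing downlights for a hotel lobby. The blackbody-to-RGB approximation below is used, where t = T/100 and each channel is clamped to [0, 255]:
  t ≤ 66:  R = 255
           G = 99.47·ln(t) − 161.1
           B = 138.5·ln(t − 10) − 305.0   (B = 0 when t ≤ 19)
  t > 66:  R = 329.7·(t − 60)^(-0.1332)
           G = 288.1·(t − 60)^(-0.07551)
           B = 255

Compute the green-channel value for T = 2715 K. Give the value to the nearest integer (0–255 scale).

t = 2715/100 = 27.15; the t ≤ 66 branch applies.
G = 99.47·ln 27.15 − 161.1 = 99.47·3.3014 − 161.1 = 167.288.
Rounded: 167.

167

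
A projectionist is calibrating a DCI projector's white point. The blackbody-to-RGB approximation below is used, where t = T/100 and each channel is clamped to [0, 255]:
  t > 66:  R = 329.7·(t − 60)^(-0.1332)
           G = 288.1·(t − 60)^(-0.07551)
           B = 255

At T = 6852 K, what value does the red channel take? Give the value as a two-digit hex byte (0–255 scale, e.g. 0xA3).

t = 6852/100 = 68.52; the t > 66 branch applies.
R = 329.7·(68.52 − 60)^(-0.1332) = 329.7·8.52^(-0.1332) = 329.7·0.75174 = 247.847.
Rounded: 248; in hex, 0xF8.

0xF8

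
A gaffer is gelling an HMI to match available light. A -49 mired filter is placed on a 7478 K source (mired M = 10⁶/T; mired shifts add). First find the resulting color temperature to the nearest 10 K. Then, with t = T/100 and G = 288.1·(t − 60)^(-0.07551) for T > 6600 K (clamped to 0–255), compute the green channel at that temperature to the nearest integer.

M_in = 10⁶/7478 = 133.73; M_out = 133.73 + (-49) = 84.73.
T_out = 10⁶/84.73 = 11802.8 K → 11800 K; t = 118.
G = 288.1·(118 − 60)^(-0.07551) = 288.1·58^(-0.07551) = 288.1·0.73594 = 212.025.
Rounded: 212.

212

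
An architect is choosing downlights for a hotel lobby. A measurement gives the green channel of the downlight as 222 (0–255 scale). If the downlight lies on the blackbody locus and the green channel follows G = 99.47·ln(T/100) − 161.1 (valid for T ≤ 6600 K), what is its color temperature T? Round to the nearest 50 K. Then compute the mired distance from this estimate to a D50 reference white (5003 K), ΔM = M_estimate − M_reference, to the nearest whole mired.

ln t = (222 + 161.1) / 99.47 = 3.8514.
t = e^3.8514 = 47.059.
T = 100·t = 4706 K → 4700 K to the nearest 50 K.
M_estimate = 10⁶/4700 = 212.77; M_reference = 10⁶/5003 = 199.88.
ΔM = 212.77 − 199.88 = 12.89 → +13 mireds.

+13 mireds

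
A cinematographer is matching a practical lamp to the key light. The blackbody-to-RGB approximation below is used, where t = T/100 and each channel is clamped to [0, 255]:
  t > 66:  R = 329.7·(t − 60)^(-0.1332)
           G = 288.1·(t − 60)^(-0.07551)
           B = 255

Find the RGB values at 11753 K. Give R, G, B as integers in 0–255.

R=192, G=212, B=255

t = 11753/100 = 117.53; the t > 66 branch applies.
R = 329.7·(117.53 − 60)^(-0.1332) = 329.7·57.53^(-0.1332) = 329.7·0.58288 = 192.177.
G = 288.1·(117.53 − 60)^(-0.07551) = 288.1·57.53^(-0.07551) = 288.1·0.73639 = 212.155.
B = 255 by definition for t > 66.
Rounded: (192, 212, 255).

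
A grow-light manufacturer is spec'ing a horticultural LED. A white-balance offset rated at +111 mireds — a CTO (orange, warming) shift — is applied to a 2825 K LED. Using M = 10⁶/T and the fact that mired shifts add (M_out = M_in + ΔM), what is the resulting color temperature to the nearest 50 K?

M_in = 10⁶/2825 = 353.98 mireds.
M_out = 353.98 + (+111) = 464.98 mireds.
T_out = 10⁶/464.98 = 2150.6 K → 2150 K.

2150 K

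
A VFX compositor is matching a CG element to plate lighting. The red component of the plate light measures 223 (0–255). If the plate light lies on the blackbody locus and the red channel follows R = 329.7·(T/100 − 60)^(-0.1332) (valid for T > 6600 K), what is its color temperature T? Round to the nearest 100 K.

(t − 60)^(-0.1332) = 223/329.7 = 0.67637.
t − 60 = 0.67637^(1/-0.1332) = 0.67637^(-7.508) = 18.831, so t = 78.831.
T = 100·t = 7883 K → 7900 K to the nearest 100 K.

7900 K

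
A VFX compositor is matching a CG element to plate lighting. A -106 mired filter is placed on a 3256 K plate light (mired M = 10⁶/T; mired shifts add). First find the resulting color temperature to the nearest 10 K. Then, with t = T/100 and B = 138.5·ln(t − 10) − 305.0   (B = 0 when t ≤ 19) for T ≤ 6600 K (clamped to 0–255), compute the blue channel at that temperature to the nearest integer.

M_in = 10⁶/3256 = 307.13; M_out = 307.13 + (-106) = 201.13.
T_out = 10⁶/201.13 = 4972.0 K → 4970 K; t = 49.7.
B = 138.5·ln(49.7 − 10) − 305.0 = 138.5·ln 39.7 − 305.0 = 138.5·3.6814 − 305.0 = 204.867.
Rounded: 205.

205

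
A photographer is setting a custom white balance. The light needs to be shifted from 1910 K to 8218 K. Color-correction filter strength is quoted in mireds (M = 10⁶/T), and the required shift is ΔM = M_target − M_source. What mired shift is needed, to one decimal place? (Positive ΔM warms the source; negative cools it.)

M_source = 10⁶/1910 = 523.560; M_target = 10⁶/8218 = 121.684.
ΔM = 121.684 − 523.560 = -401.876 → -401.9 mireds, a cooling shift.

-401.9 mireds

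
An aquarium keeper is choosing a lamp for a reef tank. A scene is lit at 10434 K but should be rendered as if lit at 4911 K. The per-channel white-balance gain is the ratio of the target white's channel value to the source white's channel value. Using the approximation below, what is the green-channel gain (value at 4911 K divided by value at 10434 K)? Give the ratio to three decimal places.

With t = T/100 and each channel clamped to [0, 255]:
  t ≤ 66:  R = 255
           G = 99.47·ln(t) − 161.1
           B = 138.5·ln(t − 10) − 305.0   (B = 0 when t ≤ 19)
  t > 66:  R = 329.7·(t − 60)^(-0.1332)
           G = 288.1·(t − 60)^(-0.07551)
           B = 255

1.046

At 10434 K (t = 104.34):
  G = 288.1·(104.34 − 60)^(-0.07551) = 288.1·44.34^(-0.07551) = 288.1·0.75102 = 216.368.
At 4911 K (t = 49.11):
  G = 99.47·ln 49.11 − 161.1 = 99.47·3.8941 − 161.1 = 226.242.
Gain = 226.242 / 216.368 = 1.0456 → 1.046.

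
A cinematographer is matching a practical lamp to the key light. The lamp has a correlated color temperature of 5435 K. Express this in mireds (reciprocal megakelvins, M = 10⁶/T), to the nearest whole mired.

M = 10⁶ / 5435 = 183.993 → 184 mireds.

184 mireds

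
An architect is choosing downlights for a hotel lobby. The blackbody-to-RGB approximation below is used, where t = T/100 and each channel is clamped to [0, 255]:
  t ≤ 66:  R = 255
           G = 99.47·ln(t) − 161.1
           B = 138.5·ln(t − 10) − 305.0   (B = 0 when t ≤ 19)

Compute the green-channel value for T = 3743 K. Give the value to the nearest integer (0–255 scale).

t = 3743/100 = 37.43; the t ≤ 66 branch applies.
G = 99.47·ln 37.43 − 161.1 = 99.47·3.6225 − 161.1 = 199.227.
Rounded: 199.

199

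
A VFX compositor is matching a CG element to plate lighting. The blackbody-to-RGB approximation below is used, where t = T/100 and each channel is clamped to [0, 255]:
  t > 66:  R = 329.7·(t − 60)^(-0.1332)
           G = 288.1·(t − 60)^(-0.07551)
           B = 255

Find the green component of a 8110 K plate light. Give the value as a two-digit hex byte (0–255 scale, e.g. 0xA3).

0xE5

t = 8110/100 = 81.1; the t > 66 branch applies.
G = 288.1·(81.1 − 60)^(-0.07551) = 288.1·21.1^(-0.07551) = 288.1·0.79433 = 228.848.
Rounded: 229; in hex, 0xE5.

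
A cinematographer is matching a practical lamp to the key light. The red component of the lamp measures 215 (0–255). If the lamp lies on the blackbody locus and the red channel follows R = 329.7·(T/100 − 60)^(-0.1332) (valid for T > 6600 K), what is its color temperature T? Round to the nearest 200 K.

8400 K

(t − 60)^(-0.1332) = 215/329.7 = 0.65211.
t − 60 = 0.65211^(1/-0.1332) = 0.65211^(-7.508) = 24.774, so t = 84.774.
T = 100·t = 8477 K → 8400 K to the nearest 200 K.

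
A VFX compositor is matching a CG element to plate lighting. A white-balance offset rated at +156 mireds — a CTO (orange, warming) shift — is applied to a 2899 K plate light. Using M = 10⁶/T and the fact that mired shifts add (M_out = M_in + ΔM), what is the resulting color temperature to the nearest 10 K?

2000 K

M_in = 10⁶/2899 = 344.95 mireds.
M_out = 344.95 + (+156) = 500.95 mireds.
T_out = 10⁶/500.95 = 1996.2 K → 2000 K.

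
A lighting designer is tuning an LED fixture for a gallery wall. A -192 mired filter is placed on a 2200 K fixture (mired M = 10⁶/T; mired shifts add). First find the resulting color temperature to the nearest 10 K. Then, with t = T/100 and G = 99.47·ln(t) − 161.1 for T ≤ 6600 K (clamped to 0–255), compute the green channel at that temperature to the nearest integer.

M_in = 10⁶/2200 = 454.55; M_out = 454.55 + (-192) = 262.55.
T_out = 10⁶/262.55 = 3808.9 K → 3810 K; t = 38.1.
G = 99.47·ln 38.1 − 161.1 = 99.47·3.6402 − 161.1 = 200.992.
Rounded: 201.

201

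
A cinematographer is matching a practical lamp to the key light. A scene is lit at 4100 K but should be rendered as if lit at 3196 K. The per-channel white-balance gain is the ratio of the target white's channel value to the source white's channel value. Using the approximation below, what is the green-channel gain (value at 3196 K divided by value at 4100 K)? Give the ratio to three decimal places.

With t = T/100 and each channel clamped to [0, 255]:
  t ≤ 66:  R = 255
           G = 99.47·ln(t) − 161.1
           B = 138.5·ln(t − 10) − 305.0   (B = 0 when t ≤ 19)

0.881

At 4100 K (t = 41):
  G = 99.47·ln 41 − 161.1 = 99.47·3.7136 − 161.1 = 208.289.
At 3196 K (t = 31.96):
  G = 99.47·ln 31.96 − 161.1 = 99.47·3.4645 − 161.1 = 183.512.
Gain = 183.512 / 208.289 = 0.8810 → 0.881.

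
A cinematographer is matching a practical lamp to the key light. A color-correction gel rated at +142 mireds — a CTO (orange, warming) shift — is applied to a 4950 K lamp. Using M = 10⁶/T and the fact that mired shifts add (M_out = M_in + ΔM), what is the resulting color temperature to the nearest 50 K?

2900 K

M_in = 10⁶/4950 = 202.02 mireds.
M_out = 202.02 + (+142) = 344.02 mireds.
T_out = 10⁶/344.02 = 2906.8 K → 2900 K.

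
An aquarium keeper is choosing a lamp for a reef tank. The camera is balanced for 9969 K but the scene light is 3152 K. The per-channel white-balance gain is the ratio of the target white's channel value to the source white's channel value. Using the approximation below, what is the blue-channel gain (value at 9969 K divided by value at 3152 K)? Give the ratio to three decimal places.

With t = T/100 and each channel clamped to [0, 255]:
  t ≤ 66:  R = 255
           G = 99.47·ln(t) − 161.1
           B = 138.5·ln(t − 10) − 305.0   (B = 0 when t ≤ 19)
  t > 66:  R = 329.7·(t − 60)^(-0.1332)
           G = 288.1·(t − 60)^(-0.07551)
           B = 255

At 3152 K (t = 31.52):
  B = 138.5·ln(31.52 − 10) − 305.0 = 138.5·ln 21.52 − 305.0 = 138.5·3.0690 − 305.0 = 120.054.
At 9969 K (t = 99.69):
  B = 255 by definition for t > 66.
Gain = 255.000 / 120.054 = 2.1240 → 2.124.

2.124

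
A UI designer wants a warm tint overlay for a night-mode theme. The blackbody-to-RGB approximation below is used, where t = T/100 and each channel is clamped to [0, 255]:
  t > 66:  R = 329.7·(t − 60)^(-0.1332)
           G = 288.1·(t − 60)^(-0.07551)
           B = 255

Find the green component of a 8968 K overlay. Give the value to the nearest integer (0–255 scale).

t = 8968/100 = 89.68; the t > 66 branch applies.
G = 288.1·(89.68 − 60)^(-0.07551) = 288.1·29.68^(-0.07551) = 288.1·0.77413 = 223.027.
Rounded: 223.

223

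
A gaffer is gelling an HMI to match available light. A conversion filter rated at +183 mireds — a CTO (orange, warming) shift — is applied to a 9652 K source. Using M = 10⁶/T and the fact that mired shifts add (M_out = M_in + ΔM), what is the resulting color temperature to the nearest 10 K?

3490 K

M_in = 10⁶/9652 = 103.61 mireds.
M_out = 103.61 + (+183) = 286.61 mireds.
T_out = 10⁶/286.61 = 3489.1 K → 3490 K.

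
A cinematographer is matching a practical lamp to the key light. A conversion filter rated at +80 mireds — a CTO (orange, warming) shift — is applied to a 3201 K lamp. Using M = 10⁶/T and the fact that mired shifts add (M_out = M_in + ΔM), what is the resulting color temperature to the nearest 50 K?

M_in = 10⁶/3201 = 312.40 mireds.
M_out = 312.40 + (+80) = 392.40 mireds.
T_out = 10⁶/392.40 = 2548.4 K → 2550 K.

2550 K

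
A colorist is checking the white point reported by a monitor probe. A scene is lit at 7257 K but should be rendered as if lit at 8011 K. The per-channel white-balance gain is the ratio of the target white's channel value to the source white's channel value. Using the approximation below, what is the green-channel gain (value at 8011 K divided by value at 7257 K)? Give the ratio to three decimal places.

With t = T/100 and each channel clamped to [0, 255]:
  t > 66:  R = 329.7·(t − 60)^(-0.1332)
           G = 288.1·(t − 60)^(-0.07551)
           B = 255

At 7257 K (t = 72.57):
  G = 288.1·(72.57 − 60)^(-0.07551) = 288.1·12.57^(-0.07551) = 288.1·0.82602 = 237.976.
At 8011 K (t = 80.11):
  G = 288.1·(80.11 − 60)^(-0.07551) = 288.1·20.11^(-0.07551) = 288.1·0.79722 = 229.680.
Gain = 229.680 / 237.976 = 0.9651 → 0.965.

0.965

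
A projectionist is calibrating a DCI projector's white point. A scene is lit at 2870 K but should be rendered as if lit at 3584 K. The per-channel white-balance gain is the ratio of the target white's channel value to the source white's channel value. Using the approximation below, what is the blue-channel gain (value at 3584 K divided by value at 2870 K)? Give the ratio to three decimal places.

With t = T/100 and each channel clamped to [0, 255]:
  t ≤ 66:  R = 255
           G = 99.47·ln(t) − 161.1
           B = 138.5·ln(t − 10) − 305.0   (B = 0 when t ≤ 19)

1.445

At 2870 K (t = 28.7):
  B = 138.5·ln(28.7 − 10) − 305.0 = 138.5·ln 18.7 − 305.0 = 138.5·2.9285 − 305.0 = 100.601.
At 3584 K (t = 35.84):
  B = 138.5·ln(35.84 − 10) − 305.0 = 138.5·ln 25.84 − 305.0 = 138.5·3.2519 − 305.0 = 145.391.
Gain = 145.391 / 100.601 = 1.4452 → 1.445.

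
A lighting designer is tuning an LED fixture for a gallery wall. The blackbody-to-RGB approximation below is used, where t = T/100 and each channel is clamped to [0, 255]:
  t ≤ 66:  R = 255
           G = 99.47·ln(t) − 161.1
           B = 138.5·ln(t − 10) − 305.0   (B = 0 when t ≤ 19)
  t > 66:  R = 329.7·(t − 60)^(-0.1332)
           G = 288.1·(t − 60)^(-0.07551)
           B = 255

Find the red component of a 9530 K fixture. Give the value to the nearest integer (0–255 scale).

205

t = 9530/100 = 95.3; the t > 66 branch applies.
R = 329.7·(95.3 − 60)^(-0.1332) = 329.7·35.3^(-0.1332) = 329.7·0.62207 = 205.095.
Rounded: 205.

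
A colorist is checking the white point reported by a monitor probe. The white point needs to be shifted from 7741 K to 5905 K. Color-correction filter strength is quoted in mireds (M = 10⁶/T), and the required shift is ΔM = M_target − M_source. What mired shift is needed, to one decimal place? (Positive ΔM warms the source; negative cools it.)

M_source = 10⁶/7741 = 129.182; M_target = 10⁶/5905 = 169.348.
ΔM = 169.348 − 129.182 = 40.166 → +40.2 mireds, a warming shift.

+40.2 mireds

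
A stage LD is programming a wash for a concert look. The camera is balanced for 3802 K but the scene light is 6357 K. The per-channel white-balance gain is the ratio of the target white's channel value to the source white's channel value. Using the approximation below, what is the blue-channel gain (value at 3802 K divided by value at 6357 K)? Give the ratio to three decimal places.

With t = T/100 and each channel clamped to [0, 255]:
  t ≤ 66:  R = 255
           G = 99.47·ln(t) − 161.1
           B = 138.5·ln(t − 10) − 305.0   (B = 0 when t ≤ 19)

At 6357 K (t = 63.57):
  B = 138.5·ln(63.57 − 10) − 305.0 = 138.5·ln 53.57 − 305.0 = 138.5·3.9810 − 305.0 = 246.367.
At 3802 K (t = 38.02):
  B = 138.5·ln(38.02 − 10) − 305.0 = 138.5·ln 28.02 − 305.0 = 138.5·3.3329 − 305.0 = 156.609.
Gain = 156.609 / 246.367 = 0.6357 → 0.636.

0.636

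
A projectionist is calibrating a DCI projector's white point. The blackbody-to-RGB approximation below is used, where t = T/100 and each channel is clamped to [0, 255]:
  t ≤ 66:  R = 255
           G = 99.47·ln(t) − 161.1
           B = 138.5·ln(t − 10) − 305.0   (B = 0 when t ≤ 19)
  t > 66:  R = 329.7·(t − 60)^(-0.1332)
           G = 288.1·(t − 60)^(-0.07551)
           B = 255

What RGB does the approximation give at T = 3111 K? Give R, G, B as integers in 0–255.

R=255, G=181, B=117

t = 3111/100 = 31.11; the t ≤ 66 branch applies.
R = 255 by definition for t ≤ 66.
G = 99.47·ln 31.11 − 161.1 = 99.47·3.4375 − 161.1 = 180.831.
B = 138.5·ln(31.11 − 10) − 305.0 = 138.5·ln 21.11 − 305.0 = 138.5·3.0497 − 305.0 = 117.390.
Rounded: (255, 181, 117).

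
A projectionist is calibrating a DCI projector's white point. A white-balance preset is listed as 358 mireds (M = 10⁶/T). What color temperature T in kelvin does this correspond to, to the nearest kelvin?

2793 K

T = 10⁶ / 358 = 2793.30 K → 2793 K.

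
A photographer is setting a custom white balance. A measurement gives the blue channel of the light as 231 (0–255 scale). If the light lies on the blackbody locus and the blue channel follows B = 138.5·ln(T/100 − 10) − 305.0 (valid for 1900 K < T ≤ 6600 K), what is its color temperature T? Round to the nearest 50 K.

ln(t − 10) = (231 + 305.0) / 138.5 = 3.8700.
t − 10 = e^3.8700 = 47.944, so t = 57.944.
T = 100·t = 5794 K → 5800 K to the nearest 50 K.

5800 K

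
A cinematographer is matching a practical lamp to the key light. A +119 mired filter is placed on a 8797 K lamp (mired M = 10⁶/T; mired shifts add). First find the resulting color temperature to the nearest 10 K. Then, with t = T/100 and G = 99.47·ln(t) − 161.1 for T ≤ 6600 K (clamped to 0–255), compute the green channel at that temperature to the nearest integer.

213

M_in = 10⁶/8797 = 113.68; M_out = 113.68 + (+119) = 232.68.
T_out = 10⁶/232.68 = 4297.8 K → 4300 K; t = 43.
G = 99.47·ln 43 − 161.1 = 99.47·3.7612 − 161.1 = 213.027.
Rounded: 213.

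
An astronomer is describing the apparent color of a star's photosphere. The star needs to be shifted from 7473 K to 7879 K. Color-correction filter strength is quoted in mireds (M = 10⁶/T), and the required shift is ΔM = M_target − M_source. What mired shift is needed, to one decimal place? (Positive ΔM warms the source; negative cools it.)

M_source = 10⁶/7473 = 133.815; M_target = 10⁶/7879 = 126.920.
ΔM = 126.920 − 133.815 = -6.895 → -6.9 mireds, a cooling shift.

-6.9 mireds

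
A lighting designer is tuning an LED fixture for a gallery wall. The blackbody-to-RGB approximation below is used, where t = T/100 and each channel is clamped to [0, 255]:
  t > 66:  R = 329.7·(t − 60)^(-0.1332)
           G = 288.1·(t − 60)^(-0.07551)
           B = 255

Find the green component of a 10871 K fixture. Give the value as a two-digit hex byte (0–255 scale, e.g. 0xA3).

t = 10871/100 = 108.71; the t > 66 branch applies.
G = 288.1·(108.71 − 60)^(-0.07551) = 288.1·48.71^(-0.07551) = 288.1·0.74571 = 214.838.
Rounded: 215; in hex, 0xD7.

0xD7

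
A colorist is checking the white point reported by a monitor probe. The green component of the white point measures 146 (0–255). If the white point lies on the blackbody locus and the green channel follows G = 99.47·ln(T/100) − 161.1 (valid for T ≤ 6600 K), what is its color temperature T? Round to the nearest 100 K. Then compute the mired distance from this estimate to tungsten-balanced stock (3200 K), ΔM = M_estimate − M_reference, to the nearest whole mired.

ln t = (146 + 161.1) / 99.47 = 3.0874.
t = e^3.0874 = 21.919.
T = 100·t = 2192 K → 2200 K to the nearest 100 K.
M_estimate = 10⁶/2200 = 454.55; M_reference = 10⁶/3200 = 312.50.
ΔM = 454.55 − 312.50 = 142.05 → +142 mireds.

+142 mireds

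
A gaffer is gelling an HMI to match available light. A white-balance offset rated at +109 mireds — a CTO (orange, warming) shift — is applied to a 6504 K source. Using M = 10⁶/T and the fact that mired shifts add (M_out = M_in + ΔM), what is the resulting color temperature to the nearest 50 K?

M_in = 10⁶/6504 = 153.75 mireds.
M_out = 153.75 + (+109) = 262.75 mireds.
T_out = 10⁶/262.75 = 3805.9 K → 3800 K.

3800 K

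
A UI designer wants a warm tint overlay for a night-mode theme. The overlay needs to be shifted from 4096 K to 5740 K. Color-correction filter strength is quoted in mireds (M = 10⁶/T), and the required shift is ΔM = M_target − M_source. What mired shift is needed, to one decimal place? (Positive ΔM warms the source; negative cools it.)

M_source = 10⁶/4096 = 244.141; M_target = 10⁶/5740 = 174.216.
ΔM = 174.216 − 244.141 = -69.925 → -69.9 mireds, a cooling shift.

-69.9 mireds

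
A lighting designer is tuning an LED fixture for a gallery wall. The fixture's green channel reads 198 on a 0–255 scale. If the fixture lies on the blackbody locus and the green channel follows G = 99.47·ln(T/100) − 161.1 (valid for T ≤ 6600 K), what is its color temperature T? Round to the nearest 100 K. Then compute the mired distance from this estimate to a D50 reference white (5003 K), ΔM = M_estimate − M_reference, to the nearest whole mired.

ln t = (198 + 161.1) / 99.47 = 3.6101.
t = e^3.6101 = 36.971.
T = 100·t = 3697 K → 3700 K to the nearest 100 K.
M_estimate = 10⁶/3700 = 270.27; M_reference = 10⁶/5003 = 199.88.
ΔM = 270.27 − 199.88 = 70.39 → +70 mireds.

+70 mireds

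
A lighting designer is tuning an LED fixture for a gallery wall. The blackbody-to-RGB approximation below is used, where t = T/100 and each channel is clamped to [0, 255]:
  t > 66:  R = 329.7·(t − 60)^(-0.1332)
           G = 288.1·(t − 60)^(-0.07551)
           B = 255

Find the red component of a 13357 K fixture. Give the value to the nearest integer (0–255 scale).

t = 13357/100 = 133.57; the t > 66 branch applies.
R = 329.7·(133.57 − 60)^(-0.1332) = 329.7·73.57^(-0.1332) = 329.7·0.56410 = 185.983.
Rounded: 186.

186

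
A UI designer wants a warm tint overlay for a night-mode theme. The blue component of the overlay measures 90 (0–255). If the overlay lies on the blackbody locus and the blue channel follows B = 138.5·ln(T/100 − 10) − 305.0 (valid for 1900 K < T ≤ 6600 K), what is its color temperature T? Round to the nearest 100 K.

ln(t − 10) = (90 + 305.0) / 138.5 = 2.8520.
t − 10 = e^2.8520 = 17.322, so t = 27.322.
T = 100·t = 2732 K → 2700 K to the nearest 100 K.

2700 K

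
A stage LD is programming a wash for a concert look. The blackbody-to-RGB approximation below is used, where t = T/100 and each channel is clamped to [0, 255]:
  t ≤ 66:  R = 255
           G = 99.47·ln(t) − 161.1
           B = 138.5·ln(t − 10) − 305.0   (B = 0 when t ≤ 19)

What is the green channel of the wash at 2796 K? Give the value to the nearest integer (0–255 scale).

t = 2796/100 = 27.96; the t ≤ 66 branch applies.
G = 99.47·ln 27.96 − 161.1 = 99.47·3.3308 − 161.1 = 170.212.
Rounded: 170.

170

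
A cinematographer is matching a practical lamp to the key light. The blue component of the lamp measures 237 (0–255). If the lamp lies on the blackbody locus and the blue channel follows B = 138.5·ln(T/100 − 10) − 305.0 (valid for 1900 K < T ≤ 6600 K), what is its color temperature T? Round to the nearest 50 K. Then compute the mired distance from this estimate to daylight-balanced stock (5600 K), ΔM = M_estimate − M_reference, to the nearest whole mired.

ln(t − 10) = (237 + 305.0) / 138.5 = 3.9134.
t − 10 = e^3.9134 = 50.067, so t = 60.067.
T = 100·t = 6007 K → 6000 K to the nearest 50 K.
M_estimate = 10⁶/6000 = 166.67; M_reference = 10⁶/5600 = 178.57.
ΔM = 166.67 − 178.57 = -11.90 → -12 mireds.

-12 mireds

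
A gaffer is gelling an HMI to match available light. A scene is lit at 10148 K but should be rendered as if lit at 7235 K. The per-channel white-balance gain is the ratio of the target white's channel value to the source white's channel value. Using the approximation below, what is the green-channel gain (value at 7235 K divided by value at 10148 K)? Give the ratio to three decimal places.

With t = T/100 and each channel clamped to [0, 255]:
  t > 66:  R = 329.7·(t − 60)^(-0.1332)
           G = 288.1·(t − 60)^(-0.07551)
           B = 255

1.096

At 10148 K (t = 101.48):
  G = 288.1·(101.48 − 60)^(-0.07551) = 288.1·41.48^(-0.07551) = 288.1·0.75481 = 217.460.
At 7235 K (t = 72.35):
  G = 288.1·(72.35 − 60)^(-0.07551) = 288.1·12.35^(-0.07551) = 288.1·0.82712 = 238.293.
Gain = 238.293 / 217.460 = 1.0958 → 1.096.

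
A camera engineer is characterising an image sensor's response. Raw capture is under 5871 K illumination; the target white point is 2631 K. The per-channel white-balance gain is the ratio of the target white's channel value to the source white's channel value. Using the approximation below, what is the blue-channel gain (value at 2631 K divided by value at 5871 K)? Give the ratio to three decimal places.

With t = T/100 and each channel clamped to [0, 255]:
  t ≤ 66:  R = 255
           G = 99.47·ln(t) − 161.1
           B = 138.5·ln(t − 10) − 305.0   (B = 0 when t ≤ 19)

0.350

At 5871 K (t = 58.71):
  B = 138.5·ln(58.71 − 10) − 305.0 = 138.5·ln 48.71 − 305.0 = 138.5·3.8859 − 305.0 = 233.195.
At 2631 K (t = 26.31):
  B = 138.5·ln(26.31 − 10) − 305.0 = 138.5·ln 16.31 − 305.0 = 138.5·2.7918 − 305.0 = 81.661.
Gain = 81.661 / 233.195 = 0.3502 → 0.350.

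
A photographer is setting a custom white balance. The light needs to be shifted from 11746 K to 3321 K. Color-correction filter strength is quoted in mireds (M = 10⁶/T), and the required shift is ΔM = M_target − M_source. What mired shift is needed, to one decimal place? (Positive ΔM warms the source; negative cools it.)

+216.0 mireds

M_source = 10⁶/11746 = 85.135; M_target = 10⁶/3321 = 301.114.
ΔM = 301.114 − 85.135 = 215.979 → +216.0 mireds, a warming shift.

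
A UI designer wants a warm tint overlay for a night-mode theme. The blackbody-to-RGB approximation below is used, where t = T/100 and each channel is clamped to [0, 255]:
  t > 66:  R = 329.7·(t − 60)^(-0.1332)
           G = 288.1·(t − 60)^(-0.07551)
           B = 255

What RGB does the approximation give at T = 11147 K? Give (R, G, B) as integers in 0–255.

(195, 214, 255)

t = 11147/100 = 111.47; the t > 66 branch applies.
R = 329.7·(111.47 − 60)^(-0.1332) = 329.7·51.47^(-0.1332) = 329.7·0.59159 = 195.047.
G = 288.1·(111.47 − 60)^(-0.07551) = 288.1·51.47^(-0.07551) = 288.1·0.74261 = 213.946.
B = 255 by definition for t > 66.
Rounded: (195, 214, 255).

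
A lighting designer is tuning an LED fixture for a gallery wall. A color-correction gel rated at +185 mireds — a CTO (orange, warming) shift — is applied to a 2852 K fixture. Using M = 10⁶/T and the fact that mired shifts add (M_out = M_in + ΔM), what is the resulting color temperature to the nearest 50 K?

1850 K

M_in = 10⁶/2852 = 350.63 mireds.
M_out = 350.63 + (+185) = 535.63 mireds.
T_out = 10⁶/535.63 = 1867.0 K → 1850 K.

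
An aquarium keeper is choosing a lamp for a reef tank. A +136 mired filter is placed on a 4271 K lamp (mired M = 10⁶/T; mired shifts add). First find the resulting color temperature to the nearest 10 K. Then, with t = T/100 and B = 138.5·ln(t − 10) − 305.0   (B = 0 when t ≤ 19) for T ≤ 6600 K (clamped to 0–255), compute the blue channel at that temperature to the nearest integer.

M_in = 10⁶/4271 = 234.14; M_out = 234.14 + (+136) = 370.14.
T_out = 10⁶/370.14 = 2701.7 K → 2700 K; t = 27.
B = 138.5·ln(27 − 10) − 305.0 = 138.5·ln 17 − 305.0 = 138.5·2.8332 − 305.0 = 87.400.
Rounded: 87.

87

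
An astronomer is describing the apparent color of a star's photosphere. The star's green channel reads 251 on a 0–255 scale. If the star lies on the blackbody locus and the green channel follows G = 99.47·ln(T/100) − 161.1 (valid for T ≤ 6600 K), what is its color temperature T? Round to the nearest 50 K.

6300 K

ln t = (251 + 161.1) / 99.47 = 4.1430.
t = e^4.1430 = 62.989.
T = 100·t = 6299 K → 6300 K to the nearest 50 K.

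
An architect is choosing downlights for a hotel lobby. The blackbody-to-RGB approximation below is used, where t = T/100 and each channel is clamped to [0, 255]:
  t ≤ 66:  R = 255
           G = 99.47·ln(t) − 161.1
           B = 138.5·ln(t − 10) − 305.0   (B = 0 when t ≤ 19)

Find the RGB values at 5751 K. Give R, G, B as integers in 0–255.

t = 5751/100 = 57.51; the t ≤ 66 branch applies.
R = 255 by definition for t ≤ 66.
G = 99.47·ln 57.51 − 161.1 = 99.47·4.0520 − 161.1 = 241.948.
B = 138.5·ln(57.51 − 10) − 305.0 = 138.5·ln 47.51 − 305.0 = 138.5·3.8609 − 305.0 = 229.740.
Rounded: (255, 242, 230).

R=255, G=242, B=230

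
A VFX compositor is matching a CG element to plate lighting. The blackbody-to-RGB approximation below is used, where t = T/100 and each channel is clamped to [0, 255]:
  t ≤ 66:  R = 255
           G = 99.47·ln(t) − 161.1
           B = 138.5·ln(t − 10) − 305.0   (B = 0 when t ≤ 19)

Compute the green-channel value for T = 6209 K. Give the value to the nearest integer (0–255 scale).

t = 6209/100 = 62.09; the t ≤ 66 branch applies.
G = 99.47·ln 62.09 − 161.1 = 99.47·4.1286 − 161.1 = 249.570.
Rounded: 250.

250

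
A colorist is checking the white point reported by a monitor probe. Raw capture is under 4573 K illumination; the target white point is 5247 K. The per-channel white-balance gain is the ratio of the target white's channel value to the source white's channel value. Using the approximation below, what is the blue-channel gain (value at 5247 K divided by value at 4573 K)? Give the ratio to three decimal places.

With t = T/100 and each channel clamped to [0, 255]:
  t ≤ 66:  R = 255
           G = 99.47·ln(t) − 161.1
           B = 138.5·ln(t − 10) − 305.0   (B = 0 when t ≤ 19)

At 4573 K (t = 45.73):
  B = 138.5·ln(45.73 − 10) − 305.0 = 138.5·ln 35.73 − 305.0 = 138.5·3.5760 − 305.0 = 190.275.
At 5247 K (t = 52.47):
  B = 138.5·ln(52.47 − 10) − 305.0 = 138.5·ln 42.47 − 305.0 = 138.5·3.7488 − 305.0 = 214.209.
Gain = 214.209 / 190.275 = 1.1258 → 1.126.

1.126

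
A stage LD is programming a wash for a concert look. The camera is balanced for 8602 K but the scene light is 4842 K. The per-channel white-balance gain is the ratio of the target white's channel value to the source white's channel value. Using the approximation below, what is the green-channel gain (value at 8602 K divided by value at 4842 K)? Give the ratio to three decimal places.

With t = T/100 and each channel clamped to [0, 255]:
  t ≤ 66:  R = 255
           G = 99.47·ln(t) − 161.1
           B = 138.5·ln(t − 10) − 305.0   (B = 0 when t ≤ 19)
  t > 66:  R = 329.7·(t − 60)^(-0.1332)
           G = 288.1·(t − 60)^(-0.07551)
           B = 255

1.002

At 4842 K (t = 48.42):
  G = 99.47·ln 48.42 − 161.1 = 99.47·3.8799 − 161.1 = 224.835.
At 8602 K (t = 86.02):
  G = 288.1·(86.02 − 60)^(-0.07551) = 288.1·26.02^(-0.07551) = 288.1·0.78186 = 225.254.
Gain = 225.254 / 224.835 = 1.0019 → 1.002.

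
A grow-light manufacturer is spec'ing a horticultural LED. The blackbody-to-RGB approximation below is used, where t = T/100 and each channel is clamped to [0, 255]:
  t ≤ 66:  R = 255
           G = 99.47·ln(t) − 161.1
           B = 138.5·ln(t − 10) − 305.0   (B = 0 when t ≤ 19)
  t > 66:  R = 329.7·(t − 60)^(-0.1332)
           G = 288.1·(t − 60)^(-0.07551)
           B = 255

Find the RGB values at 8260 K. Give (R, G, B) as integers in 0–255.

t = 8260/100 = 82.6; the t > 66 branch applies.
R = 329.7·(82.6 − 60)^(-0.1332) = 329.7·22.6^(-0.1332) = 329.7·0.66013 = 217.647.
G = 288.1·(82.6 − 60)^(-0.07551) = 288.1·22.6^(-0.07551) = 288.1·0.79023 = 227.664.
B = 255 by definition for t > 66.
Rounded: (218, 228, 255).

(218, 228, 255)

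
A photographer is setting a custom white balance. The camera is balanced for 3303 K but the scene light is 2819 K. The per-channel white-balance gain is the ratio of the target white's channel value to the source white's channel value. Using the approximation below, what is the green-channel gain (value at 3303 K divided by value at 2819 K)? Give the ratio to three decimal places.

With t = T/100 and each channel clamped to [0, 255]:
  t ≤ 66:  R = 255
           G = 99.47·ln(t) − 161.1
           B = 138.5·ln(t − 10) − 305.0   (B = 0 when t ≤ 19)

At 2819 K (t = 28.19):
  G = 99.47·ln 28.19 − 161.1 = 99.47·3.3390 − 161.1 = 171.027.
At 3303 K (t = 33.03):
  G = 99.47·ln 33.03 − 161.1 = 99.47·3.4974 − 161.1 = 186.788.
Gain = 186.788 / 171.027 = 1.0922 → 1.092.

1.092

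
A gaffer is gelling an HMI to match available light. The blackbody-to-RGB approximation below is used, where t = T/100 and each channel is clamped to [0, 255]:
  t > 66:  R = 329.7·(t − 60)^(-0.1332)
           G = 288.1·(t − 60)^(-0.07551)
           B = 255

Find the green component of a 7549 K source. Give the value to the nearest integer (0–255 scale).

t = 7549/100 = 75.49; the t > 66 branch applies.
G = 288.1·(75.49 − 60)^(-0.07551) = 288.1·15.49^(-0.07551) = 288.1·0.81309 = 234.252.
Rounded: 234.

234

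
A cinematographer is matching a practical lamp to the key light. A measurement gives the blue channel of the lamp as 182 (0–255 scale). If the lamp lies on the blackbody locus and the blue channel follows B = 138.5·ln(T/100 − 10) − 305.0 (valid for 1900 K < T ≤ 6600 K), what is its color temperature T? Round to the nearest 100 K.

4400 K

ln(t − 10) = (182 + 305.0) / 138.5 = 3.5162.
t − 10 = e^3.5162 = 33.658, so t = 43.658.
T = 100·t = 4366 K → 4400 K to the nearest 100 K.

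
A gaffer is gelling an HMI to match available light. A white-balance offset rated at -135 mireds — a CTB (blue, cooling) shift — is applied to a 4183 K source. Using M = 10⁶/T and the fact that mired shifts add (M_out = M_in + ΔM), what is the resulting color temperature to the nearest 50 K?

9600 K

M_in = 10⁶/4183 = 239.06 mireds.
M_out = 239.06 + (-135) = 104.06 mireds.
T_out = 10⁶/104.06 = 9609.6 K → 9600 K.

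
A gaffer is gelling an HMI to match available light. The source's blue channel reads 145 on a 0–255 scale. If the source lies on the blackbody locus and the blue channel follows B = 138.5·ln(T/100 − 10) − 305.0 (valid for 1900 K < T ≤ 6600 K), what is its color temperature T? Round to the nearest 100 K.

3600 K

ln(t − 10) = (145 + 305.0) / 138.5 = 3.2491.
t − 10 = e^3.2491 = 25.767, so t = 35.767.
T = 100·t = 3577 K → 3600 K to the nearest 100 K.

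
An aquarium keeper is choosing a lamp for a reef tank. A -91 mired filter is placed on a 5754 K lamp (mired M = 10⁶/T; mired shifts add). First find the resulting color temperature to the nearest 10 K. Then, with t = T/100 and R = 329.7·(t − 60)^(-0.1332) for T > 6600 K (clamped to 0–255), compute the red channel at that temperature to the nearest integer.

M_in = 10⁶/5754 = 173.79; M_out = 173.79 + (-91) = 82.79.
T_out = 10⁶/82.79 = 12078.4 K → 12080 K; t = 120.8.
R = 329.7·(120.8 − 60)^(-0.1332) = 329.7·60.8^(-0.1332) = 329.7·0.57861 = 190.767.
Rounded: 191.

191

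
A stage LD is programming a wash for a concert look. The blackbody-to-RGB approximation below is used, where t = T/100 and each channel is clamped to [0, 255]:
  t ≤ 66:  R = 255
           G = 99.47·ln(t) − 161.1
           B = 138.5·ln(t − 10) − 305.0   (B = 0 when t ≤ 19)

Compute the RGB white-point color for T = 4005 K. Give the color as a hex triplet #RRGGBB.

#FFCEA6

t = 4005/100 = 40.05; the t ≤ 66 branch applies.
R = 255 by definition for t ≤ 66.
G = 99.47·ln 40.05 − 161.1 = 99.47·3.6901 − 161.1 = 205.957.
B = 138.5·ln(40.05 − 10) − 305.0 = 138.5·ln 30.05 − 305.0 = 138.5·3.4029 − 305.0 = 166.296.
Rounded: (255, 206, 166).
In hex: #FFCEA6.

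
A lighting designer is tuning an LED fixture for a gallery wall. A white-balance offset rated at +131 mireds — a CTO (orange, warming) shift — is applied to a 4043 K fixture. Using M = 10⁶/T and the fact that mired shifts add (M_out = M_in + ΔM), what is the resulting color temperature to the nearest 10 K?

2640 K

M_in = 10⁶/4043 = 247.34 mireds.
M_out = 247.34 + (+131) = 378.34 mireds.
T_out = 10⁶/378.34 = 2643.1 K → 2640 K.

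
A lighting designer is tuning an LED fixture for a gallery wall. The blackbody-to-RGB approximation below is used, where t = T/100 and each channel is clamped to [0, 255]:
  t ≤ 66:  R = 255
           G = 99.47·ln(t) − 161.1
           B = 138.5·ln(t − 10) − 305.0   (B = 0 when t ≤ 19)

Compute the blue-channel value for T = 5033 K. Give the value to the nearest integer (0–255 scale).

t = 5033/100 = 50.33; the t ≤ 66 branch applies.
B = 138.5·ln(50.33 − 10) − 305.0 = 138.5·ln 40.33 − 305.0 = 138.5·3.6971 − 305.0 = 207.048.
Rounded: 207.

207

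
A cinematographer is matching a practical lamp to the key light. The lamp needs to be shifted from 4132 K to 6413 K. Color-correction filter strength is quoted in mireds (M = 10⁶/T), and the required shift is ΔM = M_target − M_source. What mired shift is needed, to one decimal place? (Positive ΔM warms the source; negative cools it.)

M_source = 10⁶/4132 = 242.014; M_target = 10⁶/6413 = 155.933.
ΔM = 155.933 − 242.014 = -86.080 → -86.1 mireds, a cooling shift.

-86.1 mireds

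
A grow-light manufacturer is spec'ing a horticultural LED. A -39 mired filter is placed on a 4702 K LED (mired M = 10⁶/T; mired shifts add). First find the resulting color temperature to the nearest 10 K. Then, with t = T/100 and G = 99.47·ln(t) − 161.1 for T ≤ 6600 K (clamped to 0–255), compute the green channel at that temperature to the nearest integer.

242

M_in = 10⁶/4702 = 212.68; M_out = 212.68 + (-39) = 173.68.
T_out = 10⁶/173.68 = 5757.9 K → 5760 K; t = 57.6.
G = 99.47·ln 57.6 − 161.1 = 99.47·4.0535 − 161.1 = 242.104.
Rounded: 242.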